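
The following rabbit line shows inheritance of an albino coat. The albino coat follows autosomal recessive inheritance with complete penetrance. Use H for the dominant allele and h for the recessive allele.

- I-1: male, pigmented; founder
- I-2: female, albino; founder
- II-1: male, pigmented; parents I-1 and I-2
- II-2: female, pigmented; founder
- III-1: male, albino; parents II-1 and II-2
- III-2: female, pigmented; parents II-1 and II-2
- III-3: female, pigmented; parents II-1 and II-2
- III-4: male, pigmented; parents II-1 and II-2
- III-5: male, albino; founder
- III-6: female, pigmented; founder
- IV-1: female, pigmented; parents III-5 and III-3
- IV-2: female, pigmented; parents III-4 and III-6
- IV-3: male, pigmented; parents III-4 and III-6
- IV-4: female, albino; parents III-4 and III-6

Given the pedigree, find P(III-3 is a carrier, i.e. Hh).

1/2

II-1 is pigmented so carries H and received h from I-2 (hh), so II-1 is Hh.
II-2 is pigmented so carries H and passed h to III-1 (hh), so II-2 is Hh.
Their cross gives offspring ratios 1/4 HH : 1/2 Hh : 1/4 hh. Conditioning on III-3 being pigmented, P(Hh) = 1/2 / 3/4 = 2/3 before taking III-3's own offspring into account.
III-5 is albino, so III-5 is hh.
Now use III-3's offspring. Probability of each recorded status — pigmented daughter IV-1: 1/2 if III-3 is Hh, 1 if HH.
Bayes: P(Hh) = 2/3·1/2 / (2/3·1/2 + 1/3·1) = 1/2.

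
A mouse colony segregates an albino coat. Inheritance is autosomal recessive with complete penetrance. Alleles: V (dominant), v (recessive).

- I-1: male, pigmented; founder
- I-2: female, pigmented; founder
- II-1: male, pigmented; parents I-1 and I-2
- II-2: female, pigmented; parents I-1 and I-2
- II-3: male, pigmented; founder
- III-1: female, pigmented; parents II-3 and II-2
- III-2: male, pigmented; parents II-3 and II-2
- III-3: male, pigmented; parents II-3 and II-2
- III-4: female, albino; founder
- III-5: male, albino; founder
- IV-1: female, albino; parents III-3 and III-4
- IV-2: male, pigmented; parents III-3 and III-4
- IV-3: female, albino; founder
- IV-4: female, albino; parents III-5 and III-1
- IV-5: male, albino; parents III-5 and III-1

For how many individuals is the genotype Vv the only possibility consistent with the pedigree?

Obligate heterozygotes: III-1 is pigmented so carries V and passed v to IV-4 (vv), so III-1 is Vv; III-3 is pigmented so carries V and passed v to IV-1 (vv), so III-3 is Vv; IV-2 is pigmented so carries V and received v from III-4 (vv), so IV-2 is Vv.
Every other individual is either homozygous by phenotype or has at least one consistent homozygous assignment, so the count is 3.

3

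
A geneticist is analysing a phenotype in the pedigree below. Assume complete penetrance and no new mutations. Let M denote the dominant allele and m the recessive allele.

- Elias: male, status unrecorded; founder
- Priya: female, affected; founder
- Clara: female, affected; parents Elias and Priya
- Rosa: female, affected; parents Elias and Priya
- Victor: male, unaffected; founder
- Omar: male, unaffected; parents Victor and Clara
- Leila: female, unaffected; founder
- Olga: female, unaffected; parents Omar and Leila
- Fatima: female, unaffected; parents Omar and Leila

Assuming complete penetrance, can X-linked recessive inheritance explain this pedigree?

Under X-linked recessive, Omar (unaffected, male) cannot arise from Victor (unaffected) × Clara (affected).

No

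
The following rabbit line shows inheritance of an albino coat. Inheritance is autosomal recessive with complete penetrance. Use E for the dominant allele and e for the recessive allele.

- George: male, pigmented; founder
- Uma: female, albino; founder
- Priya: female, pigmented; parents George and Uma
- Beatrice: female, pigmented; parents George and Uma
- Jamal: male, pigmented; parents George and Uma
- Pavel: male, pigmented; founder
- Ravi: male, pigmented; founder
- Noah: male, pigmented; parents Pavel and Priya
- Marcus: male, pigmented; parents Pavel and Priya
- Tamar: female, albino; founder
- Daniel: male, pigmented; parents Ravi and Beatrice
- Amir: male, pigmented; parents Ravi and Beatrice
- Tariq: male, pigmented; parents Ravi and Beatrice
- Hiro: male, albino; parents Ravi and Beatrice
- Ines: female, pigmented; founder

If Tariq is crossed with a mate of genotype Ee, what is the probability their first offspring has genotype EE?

1/3

Ravi is pigmented so carries E and passed e to Hiro (ee), so Ravi is Ee.
Beatrice is pigmented so carries E and received e from Uma (ee), so Beatrice is Ee.
Tariq is a pigmented offspring of Ravi (Ee) × Beatrice (Ee), whose cross gives 1/4 EE : 1/2 Ee : 1/4 ee; conditioning on being pigmented, Tariq is EE with probability 1/3, Ee with probability 2/3.
Summing over parental genotype combinations, P(offspring has genotype EE) = 1/3·1/2 + 2/3·1/4 = 1/3.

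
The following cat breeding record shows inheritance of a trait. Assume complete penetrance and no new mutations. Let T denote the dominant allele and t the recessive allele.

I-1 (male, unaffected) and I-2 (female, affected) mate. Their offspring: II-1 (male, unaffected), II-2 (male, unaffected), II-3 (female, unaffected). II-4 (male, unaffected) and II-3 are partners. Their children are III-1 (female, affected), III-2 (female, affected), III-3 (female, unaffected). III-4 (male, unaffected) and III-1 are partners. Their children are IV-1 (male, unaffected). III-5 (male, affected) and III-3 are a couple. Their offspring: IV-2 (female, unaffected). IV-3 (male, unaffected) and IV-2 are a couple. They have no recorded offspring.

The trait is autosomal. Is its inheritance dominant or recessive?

recessive

II-4 and II-3 are both unaffected yet have an affected child III-1. Under dominance, an affected child requires at least one affected parent, so the trait cannot be dominant.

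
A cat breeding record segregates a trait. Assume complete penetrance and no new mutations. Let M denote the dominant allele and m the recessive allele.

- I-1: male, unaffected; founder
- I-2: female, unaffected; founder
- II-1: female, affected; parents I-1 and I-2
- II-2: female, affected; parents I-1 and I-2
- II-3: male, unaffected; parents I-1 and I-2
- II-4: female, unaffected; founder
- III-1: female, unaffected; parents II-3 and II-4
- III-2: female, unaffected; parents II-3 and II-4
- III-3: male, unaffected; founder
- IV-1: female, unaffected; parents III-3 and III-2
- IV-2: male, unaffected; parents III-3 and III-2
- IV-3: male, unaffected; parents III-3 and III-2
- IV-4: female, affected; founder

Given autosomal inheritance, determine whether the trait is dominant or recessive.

recessive

I-1 and I-2 are both unaffected yet have an affected child II-1. Under dominance, an affected child requires at least one affected parent, so the trait cannot be dominant.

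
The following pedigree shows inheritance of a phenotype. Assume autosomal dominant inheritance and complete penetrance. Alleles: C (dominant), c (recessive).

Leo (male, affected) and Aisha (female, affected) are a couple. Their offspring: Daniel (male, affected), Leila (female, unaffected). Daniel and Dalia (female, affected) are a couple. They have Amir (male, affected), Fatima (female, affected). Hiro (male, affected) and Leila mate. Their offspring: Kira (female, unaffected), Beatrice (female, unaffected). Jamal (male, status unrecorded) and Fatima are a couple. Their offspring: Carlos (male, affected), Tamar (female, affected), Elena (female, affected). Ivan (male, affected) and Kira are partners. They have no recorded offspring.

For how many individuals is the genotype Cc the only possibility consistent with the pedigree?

Obligate heterozygotes: Leo is affected so carries C and passed c to Leila (cc), so Leo is Cc; Aisha is affected so carries C and passed c to Leila (cc), so Aisha is Cc; Hiro is affected so carries C and passed c to Kira (cc), so Hiro is Cc.
Every other individual is either homozygous by phenotype or has at least one consistent homozygous assignment, so the count is 3.

3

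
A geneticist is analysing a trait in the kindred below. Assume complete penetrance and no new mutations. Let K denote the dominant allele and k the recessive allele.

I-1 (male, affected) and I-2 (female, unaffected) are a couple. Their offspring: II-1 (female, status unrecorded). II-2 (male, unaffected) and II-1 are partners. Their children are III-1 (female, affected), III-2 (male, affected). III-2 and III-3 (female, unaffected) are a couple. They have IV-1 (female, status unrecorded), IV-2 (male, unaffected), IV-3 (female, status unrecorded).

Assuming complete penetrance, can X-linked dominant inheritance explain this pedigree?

A consistent assignment under X-linked dominant exists: I-1 X^K Y, I-2 X^k X^k, II-1 X^K X^k, II-2 X^k Y, III-1 X^K X^k, III-2 X^K Y, III-3 X^k X^k, IV-1 X^K X^k, IV-2 X^k Y, IV-3 X^K X^k.
In this assignment every recorded phenotype matches its genotype and every non-founder's genotype is obtainable from its parents' genotypes, so the pedigree is consistent.

Yes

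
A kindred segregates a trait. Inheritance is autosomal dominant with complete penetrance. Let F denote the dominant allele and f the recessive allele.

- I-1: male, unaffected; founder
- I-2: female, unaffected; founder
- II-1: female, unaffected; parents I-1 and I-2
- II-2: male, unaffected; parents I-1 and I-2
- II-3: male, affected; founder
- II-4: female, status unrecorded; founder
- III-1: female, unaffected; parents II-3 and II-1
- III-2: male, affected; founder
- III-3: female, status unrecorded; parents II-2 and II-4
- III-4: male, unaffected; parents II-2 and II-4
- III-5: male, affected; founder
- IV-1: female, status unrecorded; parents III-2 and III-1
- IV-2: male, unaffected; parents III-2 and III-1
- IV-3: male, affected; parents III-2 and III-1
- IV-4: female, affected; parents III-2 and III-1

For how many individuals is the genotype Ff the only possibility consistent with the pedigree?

Obligate heterozygotes: II-3 is affected so carries F and passed f to III-1 (ff), so II-3 is Ff; III-2 is affected so carries F and passed f to IV-2 (ff), so III-2 is Ff; IV-3 is affected so carries F and received f from III-1 (ff), so IV-3 is Ff; IV-4 is affected so carries F and received f from III-1 (ff), so IV-4 is Ff.
Every other individual is either homozygous by phenotype or has at least one consistent homozygous assignment, so the count is 4.

4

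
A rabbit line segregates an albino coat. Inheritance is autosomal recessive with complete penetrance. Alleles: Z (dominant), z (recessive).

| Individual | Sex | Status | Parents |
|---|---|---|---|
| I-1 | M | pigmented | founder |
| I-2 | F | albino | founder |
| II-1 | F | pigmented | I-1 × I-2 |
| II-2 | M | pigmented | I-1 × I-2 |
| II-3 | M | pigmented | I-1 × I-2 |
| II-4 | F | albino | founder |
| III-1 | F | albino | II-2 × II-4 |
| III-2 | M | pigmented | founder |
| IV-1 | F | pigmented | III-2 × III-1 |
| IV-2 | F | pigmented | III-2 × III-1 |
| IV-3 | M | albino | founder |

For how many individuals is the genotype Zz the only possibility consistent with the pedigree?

5

Obligate heterozygotes: II-1 is pigmented so carries Z and received z from I-2 (zz), so II-1 is Zz; II-2 is pigmented so carries Z and received z from I-2 (zz), so II-2 is Zz; II-3 is pigmented so carries Z and received z from I-2 (zz), so II-3 is Zz; IV-1 is pigmented so carries Z and received z from III-1 (zz), so IV-1 is Zz; IV-2 is pigmented so carries Z and received z from III-1 (zz), so IV-2 is Zz.
Every other individual is either homozygous by phenotype or has at least one consistent homozygous assignment, so the count is 5.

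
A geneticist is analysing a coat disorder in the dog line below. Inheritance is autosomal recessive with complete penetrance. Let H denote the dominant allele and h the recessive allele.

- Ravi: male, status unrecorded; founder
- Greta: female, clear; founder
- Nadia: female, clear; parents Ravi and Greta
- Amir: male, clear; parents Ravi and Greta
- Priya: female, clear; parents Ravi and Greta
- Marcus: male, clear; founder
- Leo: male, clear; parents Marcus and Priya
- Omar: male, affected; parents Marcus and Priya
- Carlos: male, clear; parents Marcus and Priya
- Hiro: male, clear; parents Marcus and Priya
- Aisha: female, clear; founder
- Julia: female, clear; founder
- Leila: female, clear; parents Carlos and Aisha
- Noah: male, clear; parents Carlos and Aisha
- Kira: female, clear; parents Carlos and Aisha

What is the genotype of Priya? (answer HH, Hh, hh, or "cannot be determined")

From phenotype alone, Priya is HH or Hh.
Priya is clear so carries H and passed h to Omar (hh), so Priya is Hh.

Hh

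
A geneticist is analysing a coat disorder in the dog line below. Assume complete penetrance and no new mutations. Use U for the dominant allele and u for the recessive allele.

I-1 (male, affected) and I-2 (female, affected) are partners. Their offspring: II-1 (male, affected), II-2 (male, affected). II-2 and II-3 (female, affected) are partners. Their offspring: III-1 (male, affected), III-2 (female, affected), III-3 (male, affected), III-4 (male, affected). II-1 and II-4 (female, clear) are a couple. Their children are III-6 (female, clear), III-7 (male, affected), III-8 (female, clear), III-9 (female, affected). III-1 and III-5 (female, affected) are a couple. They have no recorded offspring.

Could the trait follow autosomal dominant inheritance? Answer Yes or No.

A consistent assignment under autosomal dominant exists: I-1 UU, I-2 Uu, II-1 Uu, II-2 UU, II-3 UU, II-4 uu, III-1 UU, III-2 UU, III-3 UU, III-4 UU, III-5 UU, III-6 uu, III-7 Uu, III-8 uu, III-9 Uu.
In this assignment every recorded phenotype matches its genotype and every non-founder's genotype is obtainable from its parents' genotypes, so the pedigree is consistent.

Yes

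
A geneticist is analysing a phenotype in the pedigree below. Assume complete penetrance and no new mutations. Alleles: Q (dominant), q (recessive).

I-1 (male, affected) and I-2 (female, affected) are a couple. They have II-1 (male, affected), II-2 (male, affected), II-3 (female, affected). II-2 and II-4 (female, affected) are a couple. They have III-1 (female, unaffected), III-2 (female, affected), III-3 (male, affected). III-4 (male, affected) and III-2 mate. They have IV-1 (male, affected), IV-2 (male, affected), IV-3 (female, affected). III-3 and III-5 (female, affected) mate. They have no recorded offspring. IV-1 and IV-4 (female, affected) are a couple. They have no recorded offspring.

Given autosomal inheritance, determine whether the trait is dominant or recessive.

II-2 and II-4 are both affected yet have an unaffected child III-1. Under a recessive model two affected parents are homozygous and every child would be affected, so the trait cannot be recessive.

dominant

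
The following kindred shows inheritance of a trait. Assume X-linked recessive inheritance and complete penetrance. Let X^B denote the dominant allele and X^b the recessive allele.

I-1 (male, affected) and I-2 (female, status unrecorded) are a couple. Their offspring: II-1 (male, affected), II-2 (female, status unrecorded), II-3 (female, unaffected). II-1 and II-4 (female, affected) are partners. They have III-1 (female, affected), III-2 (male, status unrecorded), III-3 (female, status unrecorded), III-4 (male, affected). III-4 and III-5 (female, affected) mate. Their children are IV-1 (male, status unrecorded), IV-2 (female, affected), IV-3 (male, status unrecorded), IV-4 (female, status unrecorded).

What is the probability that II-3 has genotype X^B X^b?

II-3 is unaffected so carries B and received b from I-1 (X^b Y), so II-3 is X^B X^b, giving P(X^B X^b) = 1.

1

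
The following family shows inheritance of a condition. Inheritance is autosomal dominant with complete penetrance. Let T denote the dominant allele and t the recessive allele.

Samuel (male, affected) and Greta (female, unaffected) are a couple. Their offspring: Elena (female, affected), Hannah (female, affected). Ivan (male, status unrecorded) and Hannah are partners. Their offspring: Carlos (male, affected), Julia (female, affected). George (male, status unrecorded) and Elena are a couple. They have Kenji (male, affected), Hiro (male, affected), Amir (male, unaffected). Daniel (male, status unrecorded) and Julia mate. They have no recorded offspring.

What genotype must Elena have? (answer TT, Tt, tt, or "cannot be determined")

From phenotype alone, Elena is TT or Tt.
Elena is affected so carries T and received t from Greta (tt), so Elena is Tt.

Tt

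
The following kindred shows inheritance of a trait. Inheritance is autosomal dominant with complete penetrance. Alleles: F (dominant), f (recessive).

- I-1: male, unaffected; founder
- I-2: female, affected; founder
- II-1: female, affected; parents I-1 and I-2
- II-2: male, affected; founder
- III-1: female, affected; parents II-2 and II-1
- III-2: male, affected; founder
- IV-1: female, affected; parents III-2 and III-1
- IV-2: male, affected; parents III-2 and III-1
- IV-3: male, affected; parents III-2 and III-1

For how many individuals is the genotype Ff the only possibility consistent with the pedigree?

Obligate heterozygotes: II-1 is affected so carries F and received f from I-1 (ff), so II-1 is Ff.
Every other individual is either homozygous by phenotype or has at least one consistent homozygous assignment, so the count is 1.

1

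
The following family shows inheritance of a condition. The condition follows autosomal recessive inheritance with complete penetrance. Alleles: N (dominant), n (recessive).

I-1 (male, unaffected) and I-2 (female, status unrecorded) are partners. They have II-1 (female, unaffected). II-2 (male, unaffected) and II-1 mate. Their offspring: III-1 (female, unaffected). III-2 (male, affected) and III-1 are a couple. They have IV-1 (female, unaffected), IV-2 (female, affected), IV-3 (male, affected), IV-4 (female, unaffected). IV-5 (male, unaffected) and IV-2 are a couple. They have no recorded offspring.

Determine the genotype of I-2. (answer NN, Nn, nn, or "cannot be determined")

I-2's phenotype is unrecorded, and no parent or child forces a single allele at both positions; consistent genotype assignments exist with I-2 as NN or Nn or nn.

cannot be determined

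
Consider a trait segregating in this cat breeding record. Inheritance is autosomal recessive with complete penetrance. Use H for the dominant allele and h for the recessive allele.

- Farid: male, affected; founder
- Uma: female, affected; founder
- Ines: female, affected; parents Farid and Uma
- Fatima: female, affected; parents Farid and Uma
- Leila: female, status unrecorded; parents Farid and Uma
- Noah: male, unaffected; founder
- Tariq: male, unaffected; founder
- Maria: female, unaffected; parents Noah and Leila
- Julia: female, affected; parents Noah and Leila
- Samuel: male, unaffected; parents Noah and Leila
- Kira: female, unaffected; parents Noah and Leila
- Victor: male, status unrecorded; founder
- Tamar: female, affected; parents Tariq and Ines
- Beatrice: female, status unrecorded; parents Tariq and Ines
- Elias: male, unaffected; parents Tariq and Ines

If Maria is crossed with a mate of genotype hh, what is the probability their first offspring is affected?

1/2

Maria is unaffected so carries H and received h from Leila (hh), so Maria is Hh.
The cross gives 1/2 Hh : 1/2 hh, so P(offspring is affected) = 1/2.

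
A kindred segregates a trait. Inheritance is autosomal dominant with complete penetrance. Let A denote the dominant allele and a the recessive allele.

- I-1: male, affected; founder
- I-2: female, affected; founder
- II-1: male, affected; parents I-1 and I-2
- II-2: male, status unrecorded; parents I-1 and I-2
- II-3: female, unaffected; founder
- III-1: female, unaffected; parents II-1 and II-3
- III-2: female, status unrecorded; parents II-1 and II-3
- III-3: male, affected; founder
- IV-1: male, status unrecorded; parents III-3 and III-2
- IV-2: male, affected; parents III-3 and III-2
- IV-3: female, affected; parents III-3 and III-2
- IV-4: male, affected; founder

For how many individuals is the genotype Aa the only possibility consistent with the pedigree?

1

Obligate heterozygotes: II-1 is affected so carries A and passed a to III-1 (aa), so II-1 is Aa.
Every other individual is either homozygous by phenotype or has at least one consistent homozygous assignment, so the count is 1.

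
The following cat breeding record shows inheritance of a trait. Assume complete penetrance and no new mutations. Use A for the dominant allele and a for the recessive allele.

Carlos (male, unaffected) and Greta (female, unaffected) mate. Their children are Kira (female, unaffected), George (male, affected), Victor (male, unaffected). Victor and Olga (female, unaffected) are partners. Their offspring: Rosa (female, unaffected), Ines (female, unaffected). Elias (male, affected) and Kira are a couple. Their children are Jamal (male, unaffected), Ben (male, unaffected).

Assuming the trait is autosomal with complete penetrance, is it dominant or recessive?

recessive

Carlos and Greta are both unaffected yet have an affected child George. Under dominance, an affected child requires at least one affected parent, so the trait cannot be dominant.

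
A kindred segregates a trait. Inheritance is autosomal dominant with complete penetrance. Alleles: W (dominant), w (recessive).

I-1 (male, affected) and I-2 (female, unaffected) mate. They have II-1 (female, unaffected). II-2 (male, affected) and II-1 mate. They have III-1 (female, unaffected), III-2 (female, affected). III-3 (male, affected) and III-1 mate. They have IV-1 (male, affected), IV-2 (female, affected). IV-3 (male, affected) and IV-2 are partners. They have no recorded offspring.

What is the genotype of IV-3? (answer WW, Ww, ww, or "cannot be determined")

IV-3's phenotype allows WW or Ww, and no parent or child forces a single allele at both positions; consistent genotype assignments exist with IV-3 as WW or Ww.

cannot be determined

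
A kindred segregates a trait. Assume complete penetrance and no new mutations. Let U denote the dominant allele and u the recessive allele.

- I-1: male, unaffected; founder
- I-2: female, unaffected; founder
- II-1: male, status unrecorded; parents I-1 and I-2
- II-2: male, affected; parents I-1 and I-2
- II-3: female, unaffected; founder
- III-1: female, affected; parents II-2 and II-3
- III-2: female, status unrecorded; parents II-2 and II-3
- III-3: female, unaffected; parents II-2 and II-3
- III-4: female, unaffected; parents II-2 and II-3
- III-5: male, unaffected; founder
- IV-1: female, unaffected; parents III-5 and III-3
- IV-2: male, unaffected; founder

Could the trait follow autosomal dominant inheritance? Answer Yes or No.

No

Under autosomal dominant, II-2 (affected, male) cannot arise from I-1 (unaffected) × I-2 (unaffected).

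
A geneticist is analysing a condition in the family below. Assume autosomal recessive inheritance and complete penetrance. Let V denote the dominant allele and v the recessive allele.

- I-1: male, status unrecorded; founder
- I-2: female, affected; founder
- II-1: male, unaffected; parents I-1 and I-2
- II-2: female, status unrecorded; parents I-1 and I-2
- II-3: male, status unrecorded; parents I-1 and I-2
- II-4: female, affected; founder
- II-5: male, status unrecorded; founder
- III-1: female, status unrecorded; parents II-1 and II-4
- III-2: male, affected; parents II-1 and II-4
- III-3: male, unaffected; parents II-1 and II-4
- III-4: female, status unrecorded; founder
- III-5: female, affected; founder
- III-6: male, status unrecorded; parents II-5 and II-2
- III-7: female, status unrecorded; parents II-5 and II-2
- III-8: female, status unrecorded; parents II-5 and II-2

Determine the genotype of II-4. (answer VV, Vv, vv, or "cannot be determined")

II-4 is affected, so II-4 is vv.

vv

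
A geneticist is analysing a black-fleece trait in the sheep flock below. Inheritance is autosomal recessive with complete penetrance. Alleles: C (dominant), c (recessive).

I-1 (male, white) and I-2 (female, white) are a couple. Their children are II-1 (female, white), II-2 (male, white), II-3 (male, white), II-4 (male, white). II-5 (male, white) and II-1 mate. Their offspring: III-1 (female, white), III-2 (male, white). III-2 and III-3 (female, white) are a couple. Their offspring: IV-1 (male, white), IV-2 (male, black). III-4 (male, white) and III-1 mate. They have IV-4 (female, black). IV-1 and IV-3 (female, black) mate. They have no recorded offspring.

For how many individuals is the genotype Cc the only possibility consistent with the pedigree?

4

Obligate heterozygotes: III-1 is white so carries C and passed c to IV-4 (cc), so III-1 is Cc; III-2 is white so carries C and passed c to IV-2 (cc), so III-2 is Cc; III-3 is white so carries C and passed c to IV-2 (cc), so III-3 is Cc; III-4 is white so carries C and passed c to IV-4 (cc), so III-4 is Cc.
Every other individual is either homozygous by phenotype or has at least one consistent homozygous assignment, so the count is 4.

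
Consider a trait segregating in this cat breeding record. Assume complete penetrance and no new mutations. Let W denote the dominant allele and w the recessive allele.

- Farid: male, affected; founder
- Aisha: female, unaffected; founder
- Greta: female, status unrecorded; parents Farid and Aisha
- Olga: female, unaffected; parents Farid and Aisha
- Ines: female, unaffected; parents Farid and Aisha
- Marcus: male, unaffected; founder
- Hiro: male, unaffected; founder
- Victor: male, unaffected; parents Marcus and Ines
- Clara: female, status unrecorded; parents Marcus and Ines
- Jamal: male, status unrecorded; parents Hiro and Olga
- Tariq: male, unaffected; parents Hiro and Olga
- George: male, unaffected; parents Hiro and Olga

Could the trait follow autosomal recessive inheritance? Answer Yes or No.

Yes

A consistent assignment under autosomal recessive exists: Farid ww, Aisha WW, Greta Ww, Olga Ww, Ines Ww, Marcus WW, Hiro WW, Victor WW, Clara WW, Jamal WW, Tariq WW, George WW.
In this assignment every recorded phenotype matches its genotype and every non-founder's genotype is obtainable from its parents' genotypes, so the pedigree is consistent.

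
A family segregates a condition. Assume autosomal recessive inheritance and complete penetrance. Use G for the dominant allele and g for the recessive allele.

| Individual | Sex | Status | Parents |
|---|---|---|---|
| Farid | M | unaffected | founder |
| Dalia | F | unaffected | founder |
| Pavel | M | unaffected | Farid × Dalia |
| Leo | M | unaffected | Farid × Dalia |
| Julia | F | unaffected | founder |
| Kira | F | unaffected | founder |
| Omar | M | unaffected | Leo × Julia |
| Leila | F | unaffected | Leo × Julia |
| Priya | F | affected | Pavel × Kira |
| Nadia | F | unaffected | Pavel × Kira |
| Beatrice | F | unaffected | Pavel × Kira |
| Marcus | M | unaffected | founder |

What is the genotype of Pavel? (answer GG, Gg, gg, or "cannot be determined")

From phenotype alone, Pavel is GG or Gg.
Pavel is unaffected so carries G and passed g to Priya (gg), so Pavel is Gg.

Gg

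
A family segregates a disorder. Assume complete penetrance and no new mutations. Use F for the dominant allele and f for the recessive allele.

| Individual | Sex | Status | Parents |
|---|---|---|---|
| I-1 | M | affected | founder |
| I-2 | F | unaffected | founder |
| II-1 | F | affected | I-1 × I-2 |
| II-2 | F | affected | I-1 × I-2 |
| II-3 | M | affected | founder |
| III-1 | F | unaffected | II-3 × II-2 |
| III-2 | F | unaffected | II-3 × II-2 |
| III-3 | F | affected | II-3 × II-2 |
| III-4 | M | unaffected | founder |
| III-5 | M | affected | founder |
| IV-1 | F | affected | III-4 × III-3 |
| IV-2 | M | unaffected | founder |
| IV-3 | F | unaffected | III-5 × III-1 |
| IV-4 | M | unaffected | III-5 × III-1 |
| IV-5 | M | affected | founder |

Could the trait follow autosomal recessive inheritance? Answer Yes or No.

No

Under autosomal recessive, III-1 (unaffected, female) cannot arise from II-3 (affected) × II-2 (affected).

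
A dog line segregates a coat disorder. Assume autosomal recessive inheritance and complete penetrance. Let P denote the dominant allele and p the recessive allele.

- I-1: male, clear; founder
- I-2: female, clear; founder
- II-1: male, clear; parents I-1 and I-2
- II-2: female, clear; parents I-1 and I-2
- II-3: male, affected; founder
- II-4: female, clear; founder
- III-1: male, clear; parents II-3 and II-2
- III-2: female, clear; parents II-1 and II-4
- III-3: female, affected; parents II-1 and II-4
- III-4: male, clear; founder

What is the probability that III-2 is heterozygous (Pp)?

2/3

II-1 is clear so carries P and passed p to III-3 (pp), so II-1 is Pp.
II-4 is clear so carries P and passed p to III-3 (pp), so II-4 is Pp.
Their cross gives offspring ratios 1/4 PP : 1/2 Pp : 1/4 pp. Conditioning on III-2 being clear, P(Pp) = 1/2 / 3/4 = 2/3.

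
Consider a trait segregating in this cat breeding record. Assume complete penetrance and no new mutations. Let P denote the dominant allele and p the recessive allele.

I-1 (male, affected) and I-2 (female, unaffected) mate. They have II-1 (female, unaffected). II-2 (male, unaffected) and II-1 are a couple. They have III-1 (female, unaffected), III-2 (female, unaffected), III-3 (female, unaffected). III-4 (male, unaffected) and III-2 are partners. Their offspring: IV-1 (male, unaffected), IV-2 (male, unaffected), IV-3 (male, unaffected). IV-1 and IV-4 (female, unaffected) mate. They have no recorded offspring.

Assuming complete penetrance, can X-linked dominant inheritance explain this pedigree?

No

Under X-linked dominant, II-1 (unaffected, female) cannot arise from I-1 (affected) × I-2 (unaffected).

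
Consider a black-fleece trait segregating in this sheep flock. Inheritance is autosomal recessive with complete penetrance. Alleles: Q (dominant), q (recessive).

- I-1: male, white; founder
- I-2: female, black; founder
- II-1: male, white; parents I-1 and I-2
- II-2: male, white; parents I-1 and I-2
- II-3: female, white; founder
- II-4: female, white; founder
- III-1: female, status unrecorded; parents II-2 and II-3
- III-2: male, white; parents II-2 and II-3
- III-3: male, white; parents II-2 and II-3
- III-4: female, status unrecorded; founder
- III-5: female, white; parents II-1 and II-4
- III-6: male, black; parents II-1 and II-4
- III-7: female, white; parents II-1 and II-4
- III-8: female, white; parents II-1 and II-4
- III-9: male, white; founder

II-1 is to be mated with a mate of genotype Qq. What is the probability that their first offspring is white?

II-1 is white so carries Q and received q from I-2 (qq), so II-1 is Qq.
The cross gives 1/4 QQ : 1/2 Qq : 1/4 qq, so P(offspring is white) = 3/4.

3/4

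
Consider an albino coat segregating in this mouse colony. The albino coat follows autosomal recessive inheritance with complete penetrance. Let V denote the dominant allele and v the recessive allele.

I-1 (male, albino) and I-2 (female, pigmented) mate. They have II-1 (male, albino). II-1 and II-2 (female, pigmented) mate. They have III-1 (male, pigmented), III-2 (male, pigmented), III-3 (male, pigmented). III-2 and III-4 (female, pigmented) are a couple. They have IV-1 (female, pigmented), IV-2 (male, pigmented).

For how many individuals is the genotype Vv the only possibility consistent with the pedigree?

Obligate heterozygotes: I-2 is pigmented so carries V and passed v to II-1 (vv), so I-2 is Vv; III-1 is pigmented so carries V and received v from II-1 (vv), so III-1 is Vv; III-2 is pigmented so carries V and received v from II-1 (vv), so III-2 is Vv; III-3 is pigmented so carries V and received v from II-1 (vv), so III-3 is Vv.
Every other individual is either homozygous by phenotype or has at least one consistent homozygous assignment, so the count is 4.

4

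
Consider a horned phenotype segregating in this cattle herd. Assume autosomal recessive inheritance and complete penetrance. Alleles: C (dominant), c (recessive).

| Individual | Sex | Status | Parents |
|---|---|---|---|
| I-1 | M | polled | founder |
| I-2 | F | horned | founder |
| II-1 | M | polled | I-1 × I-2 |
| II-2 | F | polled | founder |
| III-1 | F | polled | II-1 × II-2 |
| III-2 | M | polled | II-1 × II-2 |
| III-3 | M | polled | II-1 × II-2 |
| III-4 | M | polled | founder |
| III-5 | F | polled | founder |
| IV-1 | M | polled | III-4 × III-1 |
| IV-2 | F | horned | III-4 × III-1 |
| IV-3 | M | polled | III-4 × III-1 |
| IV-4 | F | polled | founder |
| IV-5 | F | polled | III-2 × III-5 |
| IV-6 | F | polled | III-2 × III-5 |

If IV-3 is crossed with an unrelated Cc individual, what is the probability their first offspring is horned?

III-4 is polled so carries C and passed c to IV-2 (cc), so III-4 is Cc.
III-1 is polled so carries C and passed c to IV-2 (cc), so III-1 is Cc.
IV-3 is a polled offspring of III-4 (Cc) × III-1 (Cc), whose cross gives 1/4 CC : 1/2 Cc : 1/4 cc; conditioning on being polled, IV-3 is CC with probability 1/3, Cc with probability 2/3.
Summing over parental genotype combinations, P(offspring is horned) = 2/3·1/4 = 1/6.

1/6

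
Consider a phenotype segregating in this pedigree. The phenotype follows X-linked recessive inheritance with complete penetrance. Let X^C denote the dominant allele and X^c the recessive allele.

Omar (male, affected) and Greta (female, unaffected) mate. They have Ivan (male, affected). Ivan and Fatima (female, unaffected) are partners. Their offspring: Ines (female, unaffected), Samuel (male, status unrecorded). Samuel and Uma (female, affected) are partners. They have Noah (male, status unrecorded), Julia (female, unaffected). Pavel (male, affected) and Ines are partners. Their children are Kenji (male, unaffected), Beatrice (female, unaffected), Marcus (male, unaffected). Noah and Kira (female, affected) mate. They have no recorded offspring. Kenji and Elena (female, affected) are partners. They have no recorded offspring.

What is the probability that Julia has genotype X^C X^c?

1

Julia is unaffected so carries C and received c from Uma (X^c X^c), so Julia is X^C X^c, giving P(X^C X^c) = 1.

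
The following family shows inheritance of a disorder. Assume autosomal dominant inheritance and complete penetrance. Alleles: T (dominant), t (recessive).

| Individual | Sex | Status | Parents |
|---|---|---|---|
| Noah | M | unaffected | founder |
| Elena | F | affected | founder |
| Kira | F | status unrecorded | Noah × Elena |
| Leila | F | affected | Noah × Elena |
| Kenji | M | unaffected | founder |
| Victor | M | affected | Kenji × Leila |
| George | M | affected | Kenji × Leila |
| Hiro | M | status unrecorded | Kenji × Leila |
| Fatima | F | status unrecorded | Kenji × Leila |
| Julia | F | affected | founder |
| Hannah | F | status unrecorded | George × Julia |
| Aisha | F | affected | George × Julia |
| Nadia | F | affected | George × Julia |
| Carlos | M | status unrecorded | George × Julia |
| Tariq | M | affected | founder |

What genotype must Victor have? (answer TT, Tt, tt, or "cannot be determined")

Tt

From phenotype alone, Victor is TT or Tt.
Victor is affected so carries T and received t from Kenji (tt), so Victor is Tt.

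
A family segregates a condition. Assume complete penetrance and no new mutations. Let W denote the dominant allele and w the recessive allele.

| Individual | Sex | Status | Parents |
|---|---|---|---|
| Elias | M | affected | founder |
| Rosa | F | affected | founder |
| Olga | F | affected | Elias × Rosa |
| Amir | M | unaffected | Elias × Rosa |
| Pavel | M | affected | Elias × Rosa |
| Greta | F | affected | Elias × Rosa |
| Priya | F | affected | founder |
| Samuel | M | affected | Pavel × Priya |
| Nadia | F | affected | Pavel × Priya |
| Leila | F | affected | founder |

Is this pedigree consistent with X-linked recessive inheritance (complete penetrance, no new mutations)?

No

Under X-linked recessive, Amir (unaffected, male) cannot arise from Elias (affected) × Rosa (affected).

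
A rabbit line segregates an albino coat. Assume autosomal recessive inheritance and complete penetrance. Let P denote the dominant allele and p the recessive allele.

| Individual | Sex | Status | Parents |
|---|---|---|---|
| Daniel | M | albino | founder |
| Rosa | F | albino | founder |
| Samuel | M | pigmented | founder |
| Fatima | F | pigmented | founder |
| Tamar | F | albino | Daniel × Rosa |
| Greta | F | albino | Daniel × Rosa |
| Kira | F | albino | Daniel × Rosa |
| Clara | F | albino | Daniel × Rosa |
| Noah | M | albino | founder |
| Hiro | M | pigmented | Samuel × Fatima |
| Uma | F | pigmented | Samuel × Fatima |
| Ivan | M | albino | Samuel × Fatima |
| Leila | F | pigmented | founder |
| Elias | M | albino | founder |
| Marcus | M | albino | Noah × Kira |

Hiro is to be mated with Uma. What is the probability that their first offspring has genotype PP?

Samuel is pigmented so carries P and passed p to Ivan (pp), so Samuel is Pp.
Fatima is pigmented so carries P and passed p to Ivan (pp), so Fatima is Pp.
Hiro is a pigmented offspring of Samuel (Pp) × Fatima (Pp), whose cross gives 1/4 PP : 1/2 Pp : 1/4 pp; conditioning on being pigmented, Hiro is PP with probability 1/3, Pp with probability 2/3.
Uma is a pigmented offspring of Samuel (Pp) × Fatima (Pp), whose cross gives 1/4 PP : 1/2 Pp : 1/4 pp; conditioning on being pigmented, Uma is PP with probability 1/3, Pp with probability 2/3.
Summing over parental genotype combinations, P(offspring has genotype PP) = 1/9·1 + 2/9·1/2 + 2/9·1/2 + 4/9·1/4 = 4/9.

4/9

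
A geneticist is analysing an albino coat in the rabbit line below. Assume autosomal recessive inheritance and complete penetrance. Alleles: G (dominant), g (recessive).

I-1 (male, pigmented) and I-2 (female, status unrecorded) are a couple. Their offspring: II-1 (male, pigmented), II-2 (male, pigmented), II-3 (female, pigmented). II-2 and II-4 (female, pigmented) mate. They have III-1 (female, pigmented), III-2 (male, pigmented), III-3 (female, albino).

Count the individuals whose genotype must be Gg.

2

Obligate heterozygotes: II-2 is pigmented so carries G and passed g to III-3 (gg), so II-2 is Gg; II-4 is pigmented so carries G and passed g to III-3 (gg), so II-4 is Gg.
Every other individual is either homozygous by phenotype or has at least one consistent homozygous assignment, so the count is 2.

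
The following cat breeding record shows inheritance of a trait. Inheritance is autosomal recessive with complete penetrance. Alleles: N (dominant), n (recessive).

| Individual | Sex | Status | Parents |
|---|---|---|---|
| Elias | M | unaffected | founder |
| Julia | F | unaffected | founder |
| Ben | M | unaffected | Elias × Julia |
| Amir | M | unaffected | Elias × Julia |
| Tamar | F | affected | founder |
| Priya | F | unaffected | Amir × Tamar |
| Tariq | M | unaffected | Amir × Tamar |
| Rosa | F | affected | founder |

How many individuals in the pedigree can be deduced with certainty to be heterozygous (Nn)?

2

Obligate heterozygotes: Priya is unaffected so carries N and received n from Tamar (nn), so Priya is Nn; Tariq is unaffected so carries N and received n from Tamar (nn), so Tariq is Nn.
Every other individual is either homozygous by phenotype or has at least one consistent homozygous assignment, so the count is 2.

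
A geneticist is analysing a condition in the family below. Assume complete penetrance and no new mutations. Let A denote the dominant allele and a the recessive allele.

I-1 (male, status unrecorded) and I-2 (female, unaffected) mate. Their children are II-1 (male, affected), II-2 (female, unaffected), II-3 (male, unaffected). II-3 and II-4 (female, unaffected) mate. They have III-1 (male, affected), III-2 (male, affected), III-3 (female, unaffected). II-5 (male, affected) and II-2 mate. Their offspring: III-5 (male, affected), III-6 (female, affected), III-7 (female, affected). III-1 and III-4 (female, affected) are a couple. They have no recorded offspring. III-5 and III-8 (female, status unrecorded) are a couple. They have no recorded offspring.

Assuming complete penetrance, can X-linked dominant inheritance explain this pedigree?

Under X-linked dominant, II-1 (affected, male) cannot arise from I-1 (unrecorded) × I-2 (unaffected).

No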